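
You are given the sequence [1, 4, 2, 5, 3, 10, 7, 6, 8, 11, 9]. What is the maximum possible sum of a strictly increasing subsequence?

Let S[i] be the best sum of a strictly increasing subsequence ending at i:
i:      1  2  3  4  5  6  7  8  9 10 11
a[i]:   1  4  2  5  3 10  7  6  8 11  9
S:      1  5  3 10  6 20 17 16 25 36 34
Maximum is 36 (e.g. 1 + 4 + 5 + 7 + 8 + 11).

36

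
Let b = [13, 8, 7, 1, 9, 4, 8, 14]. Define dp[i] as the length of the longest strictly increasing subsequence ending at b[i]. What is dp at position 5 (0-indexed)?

dp[i] = 1 + max{dp[j] : j<i, b[j]<b[i]} (or 1 if no such j):
i:      0  1  2  3  4  5  6  7
b[i]:  13  8  7  1  9  4  8 14
dp:     1  1  1  1  2  2  3  4
At index 5 the value is 2.

2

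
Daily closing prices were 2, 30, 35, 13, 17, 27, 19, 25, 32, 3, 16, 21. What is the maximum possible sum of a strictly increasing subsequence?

108

Let S[i] be the best sum of a strictly increasing subsequence ending at i:
i:       1   2   3   4   5   6   7   8   9  10  11  12
a[i]:    2  30  35  13  17  27  19  25  32   3  16  21
S:       2  32  67  15  32  59  51  76 108   5  31  72
Maximum is 108 (e.g. 2 + 13 + 17 + 19 + 25 + 32).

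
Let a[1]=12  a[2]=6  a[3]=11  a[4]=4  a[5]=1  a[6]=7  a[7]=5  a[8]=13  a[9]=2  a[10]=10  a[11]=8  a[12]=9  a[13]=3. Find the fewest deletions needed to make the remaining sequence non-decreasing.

Fewest deletions = n − (longest non-decreasing subsequence).
Patience tails:
12 → extends → [12]
6 → replaces 12 → [6]
11 → extends → [6, 11]
4 → replaces 6 → [4, 11]
1 → replaces 4 → [1, 11]
7 → replaces 11 → [1, 7]
5 → replaces 7 → [1, 5]
13 → extends → [1, 5, 13]
2 → replaces 5 → [1, 2, 13]
10 → replaces 13 → [1, 2, 10]
8 → replaces 10 → [1, 2, 8]
9 → extends → [1, 2, 8, 9]
3 → replaces 8 → [1, 2, 3, 9]
Longest non-decreasing subsequence has length 4, so deletions = 13 − 4 = 9.

9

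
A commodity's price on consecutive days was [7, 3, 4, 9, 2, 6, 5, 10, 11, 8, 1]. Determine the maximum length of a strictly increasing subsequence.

5

Track the smallest tail for each achievable length (strict):
7 → extends → [7]
3 → replaces 7 → [3]
4 → extends → [3, 4]
9 → extends → [3, 4, 9]
2 → replaces 3 → [2, 4, 9]
6 → replaces 9 → [2, 4, 6]
5 → replaces 6 → [2, 4, 5]
10 → extends → [2, 4, 5, 10]
11 → extends → [2, 4, 5, 10, 11]
8 → replaces 10 → [2, 4, 5, 8, 11]
1 → replaces 2 → [1, 4, 5, 8, 11]
Five tails, so the longest strictly increasing subsequence has length 5 (e.g. 3, 4, 9, 10, 11).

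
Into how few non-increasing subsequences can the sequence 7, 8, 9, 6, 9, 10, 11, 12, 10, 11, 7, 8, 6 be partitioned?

Place each on the leftmost legal pile:
7 → new pile 1 (tops now [7])
8 → new pile 2 (tops now [7, 8])
9 → new pile 3 (tops now [7, 8, 9])
6 → pile 1 (tops now [6, 8, 9])
9 → pile 3 (tops now [6, 8, 9])
10 → new pile 4 (tops now [6, 8, 9, 10])
11 → new pile 5 (tops now [6, 8, 9, 10, 11])
12 → new pile 6 (tops now [6, 8, 9, 10, 11, 12])
10 → pile 4 (tops now [6, 8, 9, 10, 11, 12])
11 → pile 5 (tops now [6, 8, 9, 10, 11, 12])
7 → pile 2 (tops now [6, 7, 9, 10, 11, 12])
8 → pile 3 (tops now [6, 7, 8, 10, 11, 12])
6 → pile 1 (tops now [6, 7, 8, 10, 11, 12])
Six piles.

6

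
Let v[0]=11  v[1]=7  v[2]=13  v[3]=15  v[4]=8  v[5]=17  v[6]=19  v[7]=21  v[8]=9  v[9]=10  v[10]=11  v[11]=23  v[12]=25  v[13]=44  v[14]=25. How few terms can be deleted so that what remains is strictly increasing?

6

Fewest deletions = n − (longest strictly increasing subsequence).
i:      0  1  2  3  4  5  6  7  8  9 10 11 12 13 14
v[i]:  11  7 13 15  8 17 19 21  9 10 11 23 25 44 25
dp:     1  1  2  3  2  4  5  6  3  4  5  7  8  9  8
max dp = 9, so deletions = 15 − 9 = 6.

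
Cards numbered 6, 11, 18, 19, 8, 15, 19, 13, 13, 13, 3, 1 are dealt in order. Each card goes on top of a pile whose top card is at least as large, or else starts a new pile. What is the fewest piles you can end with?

Place each on the leftmost legal pile:
6 → new pile 1 (tops now [6])
11 → new pile 2 (tops now [6, 11])
18 → new pile 3 (tops now [6, 11, 18])
19 → new pile 4 (tops now [6, 11, 18, 19])
8 → pile 2 (tops now [6, 8, 18, 19])
15 → pile 3 (tops now [6, 8, 15, 19])
19 → pile 4 (tops now [6, 8, 15, 19])
13 → pile 3 (tops now [6, 8, 13, 19])
13 → pile 3 (tops now [6, 8, 13, 19])
13 → pile 3 (tops now [6, 8, 13, 19])
3 → pile 1 (tops now [3, 8, 13, 19])
1 → pile 1 (tops now [1, 8, 13, 19])
Four piles.

4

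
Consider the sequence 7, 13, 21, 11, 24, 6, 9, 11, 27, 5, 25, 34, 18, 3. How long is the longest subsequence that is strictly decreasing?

Negate each value so 'decreasing' becomes 'increasing', then run patience tails on the negated sequence:
-7 → extends → [-7]
-13 → replaces -7 → [-13]
-21 → replaces -13 → [-21]
-11 → extends → [-21, -11]
-24 → replaces -21 → [-24, -11]
-6 → extends → [-24, -11, -6]
-9 → replaces -6 → [-24, -11, -9]
-11 → already a tail → [-24, -11, -9]
-27 → replaces -24 → [-27, -11, -9]
-5 → extends → [-27, -11, -9, -5]
-25 → replaces -11 → [-27, -25, -9, -5]
-34 → replaces -27 → [-34, -25, -9, -5]
-18 → replaces -9 → [-34, -25, -18, -5]
-3 → extends → [-34, -25, -18, -5, -3]
Five tails, so the longest strictly decreasing subsequence of the original has length 5.

5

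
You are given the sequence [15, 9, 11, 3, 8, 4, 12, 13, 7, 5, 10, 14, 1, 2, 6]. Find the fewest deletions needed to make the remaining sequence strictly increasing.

10

Fewest deletions = n − (longest strictly increasing subsequence).
i:      1  2  3  4  5  6  7  8  9 10 11 12 13 14 15
a[i]:  15  9 11  3  8  4 12 13  7  5 10 14  1  2  6
dp:     1  1  2  1  2  2  3  4  3  3  4  5  1  2  4
max dp = 5, so deletions = 15 − 5 = 10.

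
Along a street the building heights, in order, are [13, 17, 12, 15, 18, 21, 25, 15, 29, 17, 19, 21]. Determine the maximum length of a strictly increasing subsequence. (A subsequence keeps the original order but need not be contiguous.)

Track the smallest tail for each achievable length (strict):
13 → extends → [13]
17 → extends → [13, 17]
12 → replaces 13 → [12, 17]
15 → replaces 17 → [12, 15]
18 → extends → [12, 15, 18]
21 → extends → [12, 15, 18, 21]
25 → extends → [12, 15, 18, 21, 25]
15 → already a tail → [12, 15, 18, 21, 25]
29 → extends → [12, 15, 18, 21, 25, 29]
17 → replaces 18 → [12, 15, 17, 21, 25, 29]
19 → replaces 21 → [12, 15, 17, 19, 25, 29]
21 → replaces 25 → [12, 15, 17, 19, 21, 29]
Six tails, so the longest strictly increasing subsequence has length 6 (e.g. 13, 17, 18, 21, 25, 29).

6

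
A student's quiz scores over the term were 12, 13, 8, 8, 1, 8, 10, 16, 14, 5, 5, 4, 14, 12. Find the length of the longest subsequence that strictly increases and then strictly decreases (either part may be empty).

inc[i] = longest strictly increasing subsequence ending at i; dec[i] = longest strictly decreasing subsequence starting at i:
i:      1  2  3  4  5  6  7  8  9 10 11 12 13 14
a[i]:  12 13  8  8  1  8 10 16 14  5  5  4 14 12
inc:    1  2  1  1  1  2  3  4  4  2  2  2  4  4
dec:    4  4  3  3  1  3  3  4  3  2  2  1  2  1
Best peak at i=8 (value 16): inc=4, dec=4, length 4+4−1 = 7.

7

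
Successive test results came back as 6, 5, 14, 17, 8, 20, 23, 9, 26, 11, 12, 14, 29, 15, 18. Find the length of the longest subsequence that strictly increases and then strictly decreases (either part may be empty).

inc[i] = longest strictly increasing subsequence ending at i; dec[i] = longest strictly decreasing subsequence starting at i:
i:      1  2  3  4  5  6  7  8  9 10 11 12 13 14 15
a[i]:   6  5 14 17  8 20 23  9 26 11 12 14 29 15 18
inc:    1  1  2  3  2  4  5  3  6  4  5  6  7  7  8
dec:    2  1  2  2  1  2  2  1  2  1  1  1  2  1  1
Best peak at i=13 (value 29): inc=7, dec=2, length 7+2−1 = 8.

8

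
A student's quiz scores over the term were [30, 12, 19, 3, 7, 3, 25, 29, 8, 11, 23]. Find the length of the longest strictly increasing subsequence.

5

Track the smallest tail for each achievable length (strict):
30 → extends → [30]
12 → replaces 30 → [12]
19 → extends → [12, 19]
3 → replaces 12 → [3, 19]
7 → replaces 19 → [3, 7]
3 → already a tail → [3, 7]
25 → extends → [3, 7, 25]
29 → extends → [3, 7, 25, 29]
8 → replaces 25 → [3, 7, 8, 29]
11 → replaces 29 → [3, 7, 8, 11]
23 → extends → [3, 7, 8, 11, 23]
Five tails, so the longest strictly increasing subsequence has length 5 (e.g. 3, 7, 8, 11, 23).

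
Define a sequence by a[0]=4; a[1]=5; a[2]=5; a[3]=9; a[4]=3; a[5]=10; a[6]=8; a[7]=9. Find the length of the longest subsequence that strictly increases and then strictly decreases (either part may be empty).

inc[i] = longest strictly increasing subsequence ending at i; dec[i] = longest strictly decreasing subsequence starting at i:
i:      0  1  2  3  4  5  6  7
a[i]:   4  5  5  9  3 10  8  9
inc:    1  2  2  3  1  4  3  4
dec:    2  2  2  2  1  2  1  1
Best peak at i=5 (value 10): inc=4, dec=2, length 4+2−1 = 5.

5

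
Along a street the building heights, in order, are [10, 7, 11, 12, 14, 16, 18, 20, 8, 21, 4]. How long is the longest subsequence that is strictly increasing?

Track the smallest tail for each achievable length (strict):
10 → extends → [10]
7 → replaces 10 → [7]
11 → extends → [7, 11]
12 → extends → [7, 11, 12]
14 → extends → [7, 11, 12, 14]
16 → extends → [7, 11, 12, 14, 16]
18 → extends → [7, 11, 12, 14, 16, 18]
20 → extends → [7, 11, 12, 14, 16, 18, 20]
8 → replaces 11 → [7, 8, 12, 14, 16, 18, 20]
21 → extends → [7, 8, 12, 14, 16, 18, 20, 21]
4 → replaces 7 → [4, 8, 12, 14, 16, 18, 20, 21]
Eight tails, so the longest strictly increasing subsequence has length 8 (e.g. 10, 11, 12, 14, 16, 18, 20, 21).

8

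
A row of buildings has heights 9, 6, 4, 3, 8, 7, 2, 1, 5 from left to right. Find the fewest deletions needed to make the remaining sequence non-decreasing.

Fewest deletions = n − (longest non-decreasing subsequence).
Patience tails:
9 → extends → [9]
6 → replaces 9 → [6]
4 → replaces 6 → [4]
3 → replaces 4 → [3]
8 → extends → [3, 8]
7 → replaces 8 → [3, 7]
2 → replaces 3 → [2, 7]
1 → replaces 2 → [1, 7]
5 → replaces 7 → [1, 5]
Longest non-decreasing subsequence has length 2, so deletions = 9 − 2 = 7.

7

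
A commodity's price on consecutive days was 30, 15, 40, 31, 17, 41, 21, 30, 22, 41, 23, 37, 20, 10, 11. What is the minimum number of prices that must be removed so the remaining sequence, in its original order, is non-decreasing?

Fewest deletions = n − (longest non-decreasing subsequence).
i:      1  2  3  4  5  6  7  8  9 10 11 12 13 14 15
a[i]:  30 15 40 31 17 41 21 30 22 41 23 37 20 10 11
dp:     1  1  2  2  2  3  3  4  4  5  5  6  3  1  2
max dp = 6, so deletions = 15 − 6 = 9.

9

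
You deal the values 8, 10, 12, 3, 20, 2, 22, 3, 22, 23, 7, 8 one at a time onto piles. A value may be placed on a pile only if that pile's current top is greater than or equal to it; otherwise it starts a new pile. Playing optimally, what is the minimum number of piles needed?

The minimum number of non-increasing subsequences covering a sequence equals the length of its longest strictly increasing subsequence.
LIS length is 6 (e.g. 8, 10, 12, 20, 22, 23), so 6 piles are needed.

6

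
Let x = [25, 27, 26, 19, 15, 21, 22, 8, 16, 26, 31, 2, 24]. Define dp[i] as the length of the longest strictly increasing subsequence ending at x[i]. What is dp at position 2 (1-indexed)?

2

dp[i] = 1 + max{dp[j] : j<i, x[j]<x[i]} (or 1 if no such j):
i:      1  2  3  4  5  6  7  8  9 10 11 12 13
x[i]:  25 27 26 19 15 21 22  8 16 26 31  2 24
dp:     1  2  2  1  1  2  3  1  2  4  5  1  4
At index 2 the value is 2.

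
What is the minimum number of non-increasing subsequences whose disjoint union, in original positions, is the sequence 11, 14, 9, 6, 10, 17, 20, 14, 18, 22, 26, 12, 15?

6

Place each on the leftmost legal pile:
11 → new pile 1 (tops now [11])
14 → new pile 2 (tops now [11, 14])
9 → pile 1 (tops now [9, 14])
6 → pile 1 (tops now [6, 14])
10 → pile 2 (tops now [6, 10])
17 → new pile 3 (tops now [6, 10, 17])
20 → new pile 4 (tops now [6, 10, 17, 20])
14 → pile 3 (tops now [6, 10, 14, 20])
18 → pile 4 (tops now [6, 10, 14, 18])
22 → new pile 5 (tops now [6, 10, 14, 18, 22])
26 → new pile 6 (tops now [6, 10, 14, 18, 22, 26])
12 → pile 3 (tops now [6, 10, 12, 18, 22, 26])
15 → pile 4 (tops now [6, 10, 12, 15, 22, 26])
Six piles.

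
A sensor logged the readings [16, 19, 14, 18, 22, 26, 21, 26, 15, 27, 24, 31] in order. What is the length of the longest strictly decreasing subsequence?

Let dp[i] be the longest strictly decreasing subsequence ending at i:
i:      1  2  3  4  5  6  7  8  9 10 11 12
a[i]:  16 19 14 18 22 26 21 26 15 27 24 31
dp:     1  1  2  2  1  1  2  1  3  1  2  1
Maximum is 3.

3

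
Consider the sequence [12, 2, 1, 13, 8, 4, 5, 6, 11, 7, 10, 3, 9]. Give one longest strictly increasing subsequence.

2, 4, 5, 6, 7, 10

Patience tails give the LIS length; then backtrack through the dp parents:
12 → extends → [12]
2 → replaces 12 → [2]
1 → replaces 2 → [1]
13 → extends → [1, 13]
8 → replaces 13 → [1, 8]
4 → replaces 8 → [1, 4]
5 → extends → [1, 4, 5]
6 → extends → [1, 4, 5, 6]
11 → extends → [1, 4, 5, 6, 11]
7 → replaces 11 → [1, 4, 5, 6, 7]
10 → extends → [1, 4, 5, 6, 7, 10]
3 → replaces 4 → [1, 3, 5, 6, 7, 10]
9 → replaces 10 → [1, 3, 5, 6, 7, 9]
Length 6; one witness is 2, 4, 5, 6, 7, 10.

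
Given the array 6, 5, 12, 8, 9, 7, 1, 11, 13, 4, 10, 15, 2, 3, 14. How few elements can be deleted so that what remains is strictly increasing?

Fewest deletions = n − (longest strictly increasing subsequence).
i:      1  2  3  4  5  6  7  8  9 10 11 12 13 14 15
a[i]:   6  5 12  8  9  7  1 11 13  4 10 15  2  3 14
dp:     1  1  2  2  3  2  1  4  5  2  4  6  2  3  6
max dp = 6, so deletions = 15 − 6 = 9.

9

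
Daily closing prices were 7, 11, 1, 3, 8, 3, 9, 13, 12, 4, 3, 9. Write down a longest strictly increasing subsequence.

Patience tails give the LIS length; then backtrack through the dp parents:
7 → extends → [7]
11 → extends → [7, 11]
1 → replaces 7 → [1, 11]
3 → replaces 11 → [1, 3]
8 → extends → [1, 3, 8]
3 → already a tail → [1, 3, 8]
9 → extends → [1, 3, 8, 9]
13 → extends → [1, 3, 8, 9, 13]
12 → replaces 13 → [1, 3, 8, 9, 12]
4 → replaces 8 → [1, 3, 4, 9, 12]
3 → already a tail → [1, 3, 4, 9, 12]
9 → already a tail → [1, 3, 4, 9, 12]
Length 5; one witness is 1, 3, 8, 9, 13.

1, 3, 8, 9, 13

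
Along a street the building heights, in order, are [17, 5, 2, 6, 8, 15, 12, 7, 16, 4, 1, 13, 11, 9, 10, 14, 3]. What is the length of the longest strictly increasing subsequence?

Track the smallest tail for each achievable length (strict):
17 → extends → [17]
5 → replaces 17 → [5]
2 → replaces 5 → [2]
6 → extends → [2, 6]
8 → extends → [2, 6, 8]
15 → extends → [2, 6, 8, 15]
12 → replaces 15 → [2, 6, 8, 12]
7 → replaces 8 → [2, 6, 7, 12]
16 → extends → [2, 6, 7, 12, 16]
4 → replaces 6 → [2, 4, 7, 12, 16]
1 → replaces 2 → [1, 4, 7, 12, 16]
13 → replaces 16 → [1, 4, 7, 12, 13]
11 → replaces 12 → [1, 4, 7, 11, 13]
9 → replaces 11 → [1, 4, 7, 9, 13]
10 → replaces 13 → [1, 4, 7, 9, 10]
14 → extends → [1, 4, 7, 9, 10, 14]
3 → replaces 4 → [1, 3, 7, 9, 10, 14]
Six tails, so the longest strictly increasing subsequence has length 6 (e.g. 5, 6, 8, 12, 13, 14).

6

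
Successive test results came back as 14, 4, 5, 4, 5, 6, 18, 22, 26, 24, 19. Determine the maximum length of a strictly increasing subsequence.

6

Track the smallest tail for each achievable length (strict):
14 → extends → [14]
4 → replaces 14 → [4]
5 → extends → [4, 5]
4 → already a tail → [4, 5]
5 → already a tail → [4, 5]
6 → extends → [4, 5, 6]
18 → extends → [4, 5, 6, 18]
22 → extends → [4, 5, 6, 18, 22]
26 → extends → [4, 5, 6, 18, 22, 26]
24 → replaces 26 → [4, 5, 6, 18, 22, 24]
19 → replaces 22 → [4, 5, 6, 18, 19, 24]
Six tails, so the longest strictly increasing subsequence has length 6 (e.g. 4, 5, 6, 18, 22, 26).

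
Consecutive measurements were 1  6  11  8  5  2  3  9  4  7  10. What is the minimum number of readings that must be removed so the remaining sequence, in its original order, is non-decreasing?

5

Fewest deletions = n − (longest non-decreasing subsequence).
Patience tails:
1 → extends → [1]
6 → extends → [1, 6]
11 → extends → [1, 6, 11]
8 → replaces 11 → [1, 6, 8]
5 → replaces 6 → [1, 5, 8]
2 → replaces 5 → [1, 2, 8]
3 → replaces 8 → [1, 2, 3]
9 → extends → [1, 2, 3, 9]
4 → replaces 9 → [1, 2, 3, 4]
7 → extends → [1, 2, 3, 4, 7]
10 → extends → [1, 2, 3, 4, 7, 10]
Longest non-decreasing subsequence has length 6, so deletions = 11 − 6 = 5.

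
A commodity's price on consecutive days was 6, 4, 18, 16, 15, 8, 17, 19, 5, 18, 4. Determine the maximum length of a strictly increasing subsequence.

4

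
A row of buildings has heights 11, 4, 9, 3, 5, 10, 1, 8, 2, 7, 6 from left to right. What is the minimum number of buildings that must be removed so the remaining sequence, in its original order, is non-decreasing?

Fewest deletions = n − (longest non-decreasing subsequence).
i:      1  2  3  4  5  6  7  8  9 10 11
a[i]:  11  4  9  3  5 10  1  8  2  7  6
dp:     1  1  2  1  2  3  1  3  2  3  3
max dp = 3, so deletions = 11 − 3 = 8.

8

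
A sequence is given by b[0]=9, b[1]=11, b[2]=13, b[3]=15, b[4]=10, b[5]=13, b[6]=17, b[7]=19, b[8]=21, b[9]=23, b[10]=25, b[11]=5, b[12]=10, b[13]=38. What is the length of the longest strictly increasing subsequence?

Let dp[i] be the length of the longest such subsequence ending at index i:
i:      0  1  2  3  4  5  6  7  8  9 10 11 12 13
b[i]:   9 11 13 15 10 13 17 19 21 23 25  5 10 38
dp:     1  2  3  4  2  3  5  6  7  8  9  1  2 10
Maximum dp value is 10.

10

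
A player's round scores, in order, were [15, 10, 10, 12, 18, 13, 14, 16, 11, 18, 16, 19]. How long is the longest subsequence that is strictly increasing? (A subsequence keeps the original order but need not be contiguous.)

Track the smallest tail for each achievable length (strict):
15 → extends → [15]
10 → replaces 15 → [10]
10 → already a tail → [10]
12 → extends → [10, 12]
18 → extends → [10, 12, 18]
13 → replaces 18 → [10, 12, 13]
14 → extends → [10, 12, 13, 14]
16 → extends → [10, 12, 13, 14, 16]
11 → replaces 12 → [10, 11, 13, 14, 16]
18 → extends → [10, 11, 13, 14, 16, 18]
16 → already a tail → [10, 11, 13, 14, 16, 18]
19 → extends → [10, 11, 13, 14, 16, 18, 19]
Seven tails, so the longest strictly increasing subsequence has length 7 (e.g. 10, 12, 13, 14, 16, 18, 19).

7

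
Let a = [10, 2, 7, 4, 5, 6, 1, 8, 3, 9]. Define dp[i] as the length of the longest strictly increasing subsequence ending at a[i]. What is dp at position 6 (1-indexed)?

4

dp[i] = 1 + max{dp[j] : j<i, a[j]<a[i]} (or 1 if no such j):
i:      1  2  3  4  5  6  7  8  9 10
a[i]:  10  2  7  4  5  6  1  8  3  9
dp:     1  1  2  2  3  4  1  5  2  6
At index 6 the value is 4.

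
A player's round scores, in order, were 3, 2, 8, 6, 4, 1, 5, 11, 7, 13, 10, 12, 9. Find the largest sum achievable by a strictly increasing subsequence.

Let S[i] be the best sum of a strictly increasing subsequence ending at i:
i:      1  2  3  4  5  6  7  8  9 10 11 12 13
a[i]:   3  2  8  6  4  1  5 11  7 13 10 12  9
S:      3  2 11  9  7  1 12 23 19 36 29 41 28
Maximum is 41 (e.g. 3 + 4 + 5 + 7 + 10 + 12).

41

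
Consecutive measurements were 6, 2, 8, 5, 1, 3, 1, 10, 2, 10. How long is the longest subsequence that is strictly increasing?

Let dp[i] be the length of the longest such subsequence ending at index i:
i:      1  2  3  4  5  6  7  8  9 10
a[i]:   6  2  8  5  1  3  1 10  2 10
dp:     1  1  2  2  1  2  1  3  2  3
Maximum dp value is 3.

3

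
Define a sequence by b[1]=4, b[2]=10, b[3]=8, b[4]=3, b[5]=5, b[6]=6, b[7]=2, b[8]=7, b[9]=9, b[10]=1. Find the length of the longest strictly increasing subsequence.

5

Track the smallest tail for each achievable length (strict):
4 → extends → [4]
10 → extends → [4, 10]
8 → replaces 10 → [4, 8]
3 → replaces 4 → [3, 8]
5 → replaces 8 → [3, 5]
6 → extends → [3, 5, 6]
2 → replaces 3 → [2, 5, 6]
7 → extends → [2, 5, 6, 7]
9 → extends → [2, 5, 6, 7, 9]
1 → replaces 2 → [1, 5, 6, 7, 9]
Five tails, so the longest strictly increasing subsequence has length 5 (e.g. 4, 5, 6, 7, 9).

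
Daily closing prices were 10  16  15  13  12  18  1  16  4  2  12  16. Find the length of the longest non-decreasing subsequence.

4

Let dp[i] be the length of the longest such subsequence ending at index i:
i:      1  2  3  4  5  6  7  8  9 10 11 12
a[i]:  10 16 15 13 12 18  1 16  4  2 12 16
dp:     1  2  2  2  2  3  1  3  2  2  3  4
Maximum dp value is 4.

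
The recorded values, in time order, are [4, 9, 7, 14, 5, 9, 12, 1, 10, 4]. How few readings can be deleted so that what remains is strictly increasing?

6

Fewest deletions = n − (longest strictly increasing subsequence).
i:      1  2  3  4  5  6  7  8  9 10
a[i]:   4  9  7 14  5  9 12  1 10  4
dp:     1  2  2  3  2  3  4  1  4  2
max dp = 4, so deletions = 10 − 4 = 6.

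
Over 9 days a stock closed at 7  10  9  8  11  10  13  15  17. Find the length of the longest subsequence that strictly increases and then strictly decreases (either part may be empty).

inc[i] = longest strictly increasing subsequence ending at i; dec[i] = longest strictly decreasing subsequence starting at i:
i:      1  2  3  4  5  6  7  8  9
a[i]:   7 10  9  8 11 10 13 15 17
inc:    1  2  2  2  3  3  4  5  6
dec:    1  3  2  1  2  1  1  1  1
Best peak at i=9 (value 17): inc=6, dec=1, length 6+1−1 = 6.

6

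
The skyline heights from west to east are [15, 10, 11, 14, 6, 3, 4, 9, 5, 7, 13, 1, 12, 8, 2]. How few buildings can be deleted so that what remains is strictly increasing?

10

Fewest deletions = n − (longest strictly increasing subsequence).
Patience tails:
15 → extends → [15]
10 → replaces 15 → [10]
11 → extends → [10, 11]
14 → extends → [10, 11, 14]
6 → replaces 10 → [6, 11, 14]
3 → replaces 6 → [3, 11, 14]
4 → replaces 11 → [3, 4, 14]
9 → replaces 14 → [3, 4, 9]
5 → replaces 9 → [3, 4, 5]
7 → extends → [3, 4, 5, 7]
13 → extends → [3, 4, 5, 7, 13]
1 → replaces 3 → [1, 4, 5, 7, 13]
12 → replaces 13 → [1, 4, 5, 7, 12]
8 → replaces 12 → [1, 4, 5, 7, 8]
2 → replaces 4 → [1, 2, 5, 7, 8]
Longest strictly increasing subsequence has length 5, so deletions = 15 − 5 = 10.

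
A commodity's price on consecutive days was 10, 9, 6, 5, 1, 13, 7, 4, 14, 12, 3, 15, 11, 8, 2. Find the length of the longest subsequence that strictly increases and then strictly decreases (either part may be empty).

7

inc[i] = longest strictly increasing subsequence ending at i; dec[i] = longest strictly decreasing subsequence starting at i:
i:      1  2  3  4  5  6  7  8  9 10 11 12 13 14 15
a[i]:  10  9  6  5  1 13  7  4 14 12  3 15 11  8  2
inc:    1  1  1  1  1  2  2  2  3  3  2  4  3  3  2
dec:    7  6  5  4  1  5  4  3  5  4  2  4  3  2  1
Best peak at i=1 (value 10): inc=1, dec=7, length 1+7−1 = 7.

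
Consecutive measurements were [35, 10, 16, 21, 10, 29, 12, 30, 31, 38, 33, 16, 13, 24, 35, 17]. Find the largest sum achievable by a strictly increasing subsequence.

Let S[i] be the best sum of a strictly increasing subsequence ending at i:
i:       1   2   3   4   5   6   7   8   9  10  11  12  13  14  15  16
a[i]:   35  10  16  21  10  29  12  30  31  38  33  16  13  24  35  17
S:      35  10  26  47  10  76  22 106 137 175 170  38  35  71 205  55
Maximum is 205 (e.g. 10 + 16 + 21 + 29 + 30 + 31 + 33 + 35).

205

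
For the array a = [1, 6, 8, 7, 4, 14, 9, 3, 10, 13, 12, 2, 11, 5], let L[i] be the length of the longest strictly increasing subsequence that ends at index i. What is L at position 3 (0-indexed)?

dp[i] = 1 + max{dp[j] : j<i, a[j]<a[i]} (or 1 if no such j):
i:      0  1  2  3  4  5  6  7  8  9 10 11 12 13
a[i]:   1  6  8  7  4 14  9  3 10 13 12  2 11  5
dp:     1  2  3  3  2  4  4  2  5  6  6  2  6  3
At index 3 the value is 3.

3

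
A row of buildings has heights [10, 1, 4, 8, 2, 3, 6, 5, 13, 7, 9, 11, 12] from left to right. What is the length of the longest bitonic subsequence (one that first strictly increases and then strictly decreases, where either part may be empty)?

inc[i] = longest strictly increasing subsequence ending at i; dec[i] = longest strictly decreasing subsequence starting at i:
i:      1  2  3  4  5  6  7  8  9 10 11 12 13
a[i]:  10  1  4  8  2  3  6  5 13  7  9 11 12
inc:    1  1  2  3  2  3  4  4  5  5  6  7  8
dec:    4  1  2  3  1  1  2  1  2  1  1  1  1
Best peak at i=13 (value 12): inc=8, dec=1, length 8+1−1 = 8.

8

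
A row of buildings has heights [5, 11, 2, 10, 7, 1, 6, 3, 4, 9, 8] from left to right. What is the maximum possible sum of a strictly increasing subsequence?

21

Let S[i] be the best sum of a strictly increasing subsequence ending at i:
i:      1  2  3  4  5  6  7  8  9 10 11
a[i]:   5 11  2 10  7  1  6  3  4  9  8
S:      5 16  2 15 12  1 11  5  9 21 20
Maximum is 21 (e.g. 5 + 7 + 9).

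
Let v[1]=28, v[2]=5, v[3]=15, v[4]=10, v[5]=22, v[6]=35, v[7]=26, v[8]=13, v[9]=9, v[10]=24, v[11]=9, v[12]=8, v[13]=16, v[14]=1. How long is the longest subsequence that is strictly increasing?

4

Let dp[i] be the length of the longest such subsequence ending at index i:
i:      1  2  3  4  5  6  7  8  9 10 11 12 13 14
v[i]:  28  5 15 10 22 35 26 13  9 24  9  8 16  1
dp:     1  1  2  2  3  4  4  3  2  4  2  2  4  1
Maximum dp value is 4.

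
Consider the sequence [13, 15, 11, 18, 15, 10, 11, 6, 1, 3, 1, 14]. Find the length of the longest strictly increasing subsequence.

3

Track the smallest tail for each achievable length (strict):
13 → extends → [13]
15 → extends → [13, 15]
11 → replaces 13 → [11, 15]
18 → extends → [11, 15, 18]
15 → already a tail → [11, 15, 18]
10 → replaces 11 → [10, 15, 18]
11 → replaces 15 → [10, 11, 18]
6 → replaces 10 → [6, 11, 18]
1 → replaces 6 → [1, 11, 18]
3 → replaces 11 → [1, 3, 18]
1 → already a tail → [1, 3, 18]
14 → replaces 18 → [1, 3, 14]
Three tails, so the longest strictly increasing subsequence has length 3 (e.g. 13, 15, 18).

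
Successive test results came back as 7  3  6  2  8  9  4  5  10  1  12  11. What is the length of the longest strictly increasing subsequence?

6

Track the smallest tail for each achievable length (strict):
7 → extends → [7]
3 → replaces 7 → [3]
6 → extends → [3, 6]
2 → replaces 3 → [2, 6]
8 → extends → [2, 6, 8]
9 → extends → [2, 6, 8, 9]
4 → replaces 6 → [2, 4, 8, 9]
5 → replaces 8 → [2, 4, 5, 9]
10 → extends → [2, 4, 5, 9, 10]
1 → replaces 2 → [1, 4, 5, 9, 10]
12 → extends → [1, 4, 5, 9, 10, 12]
11 → replaces 12 → [1, 4, 5, 9, 10, 11]
Six tails, so the longest strictly increasing subsequence has length 6 (e.g. 3, 6, 8, 9, 10, 12).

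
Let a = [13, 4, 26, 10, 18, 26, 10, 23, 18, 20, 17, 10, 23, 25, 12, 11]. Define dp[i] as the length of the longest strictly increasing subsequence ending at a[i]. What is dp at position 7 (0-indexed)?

4

dp[i] = 1 + max{dp[j] : j<i, a[j]<a[i]} (or 1 if no such j):
i:      0  1  2  3  4  5  6  7  8  9 10 11 12 13 14 15
a[i]:  13  4 26 10 18 26 10 23 18 20 17 10 23 25 12 11
dp:     1  1  2  2  3  4  2  4  3  4  3  2  5  6  3  3
At index 7 the value is 4.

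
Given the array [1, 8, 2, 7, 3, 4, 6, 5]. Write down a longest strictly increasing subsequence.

Patience tails give the LIS length; then backtrack through the dp parents:
1 → extends → [1]
8 → extends → [1, 8]
2 → replaces 8 → [1, 2]
7 → extends → [1, 2, 7]
3 → replaces 7 → [1, 2, 3]
4 → extends → [1, 2, 3, 4]
6 → extends → [1, 2, 3, 4, 6]
5 → replaces 6 → [1, 2, 3, 4, 5]
Length 5; one witness is 1, 2, 3, 4, 6.

1, 2, 3, 4, 6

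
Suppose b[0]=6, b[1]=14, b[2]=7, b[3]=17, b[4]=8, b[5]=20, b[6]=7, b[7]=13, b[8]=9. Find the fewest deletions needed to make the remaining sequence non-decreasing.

5

Fewest deletions = n − (longest non-decreasing subsequence).
Patience tails:
6 → extends → [6]
14 → extends → [6, 14]
7 → replaces 14 → [6, 7]
17 → extends → [6, 7, 17]
8 → replaces 17 → [6, 7, 8]
20 → extends → [6, 7, 8, 20]
7 → replaces 8 → [6, 7, 7, 20]
13 → replaces 20 → [6, 7, 7, 13]
9 → replaces 13 → [6, 7, 7, 9]
Longest non-decreasing subsequence has length 4, so deletions = 9 − 4 = 5.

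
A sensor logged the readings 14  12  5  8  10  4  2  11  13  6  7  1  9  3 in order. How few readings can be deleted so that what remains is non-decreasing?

Fewest deletions = n − (longest non-decreasing subsequence).
Patience tails:
14 → extends → [14]
12 → replaces 14 → [12]
5 → replaces 12 → [5]
8 → extends → [5, 8]
10 → extends → [5, 8, 10]
4 → replaces 5 → [4, 8, 10]
2 → replaces 4 → [2, 8, 10]
11 → extends → [2, 8, 10, 11]
13 → extends → [2, 8, 10, 11, 13]
6 → replaces 8 → [2, 6, 10, 11, 13]
7 → replaces 10 → [2, 6, 7, 11, 13]
1 → replaces 2 → [1, 6, 7, 11, 13]
9 → replaces 11 → [1, 6, 7, 9, 13]
3 → replaces 6 → [1, 3, 7, 9, 13]
Longest non-decreasing subsequence has length 5, so deletions = 14 − 5 = 9.

9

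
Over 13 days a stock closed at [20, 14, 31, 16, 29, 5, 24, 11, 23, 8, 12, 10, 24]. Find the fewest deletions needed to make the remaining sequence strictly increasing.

9

Fewest deletions = n − (longest strictly increasing subsequence).
Patience tails:
20 → extends → [20]
14 → replaces 20 → [14]
31 → extends → [14, 31]
16 → replaces 31 → [14, 16]
29 → extends → [14, 16, 29]
5 → replaces 14 → [5, 16, 29]
24 → replaces 29 → [5, 16, 24]
11 → replaces 16 → [5, 11, 24]
23 → replaces 24 → [5, 11, 23]
8 → replaces 11 → [5, 8, 23]
12 → replaces 23 → [5, 8, 12]
10 → replaces 12 → [5, 8, 10]
24 → extends → [5, 8, 10, 24]
Longest strictly increasing subsequence has length 4, so deletions = 13 − 4 = 9.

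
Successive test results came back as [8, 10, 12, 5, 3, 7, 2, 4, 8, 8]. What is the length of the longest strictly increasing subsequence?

3

Track the smallest tail for each achievable length (strict):
8 → extends → [8]
10 → extends → [8, 10]
12 → extends → [8, 10, 12]
5 → replaces 8 → [5, 10, 12]
3 → replaces 5 → [3, 10, 12]
7 → replaces 10 → [3, 7, 12]
2 → replaces 3 → [2, 7, 12]
4 → replaces 7 → [2, 4, 12]
8 → replaces 12 → [2, 4, 8]
8 → already a tail → [2, 4, 8]
Three tails, so the longest strictly increasing subsequence has length 3 (e.g. 8, 10, 12).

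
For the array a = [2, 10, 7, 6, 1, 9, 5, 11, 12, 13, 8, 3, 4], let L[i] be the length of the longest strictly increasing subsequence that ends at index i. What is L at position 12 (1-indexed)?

2

dp[i] = 1 + max{dp[j] : j<i, a[j]<a[i]} (or 1 if no such j):
i:      1  2  3  4  5  6  7  8  9 10 11 12 13
a[i]:   2 10  7  6  1  9  5 11 12 13  8  3  4
dp:     1  2  2  2  1  3  2  4  5  6  3  2  3
At index 12 the value is 2.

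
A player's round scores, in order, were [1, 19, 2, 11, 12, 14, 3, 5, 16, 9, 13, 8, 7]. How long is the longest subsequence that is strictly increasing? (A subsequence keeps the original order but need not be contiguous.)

6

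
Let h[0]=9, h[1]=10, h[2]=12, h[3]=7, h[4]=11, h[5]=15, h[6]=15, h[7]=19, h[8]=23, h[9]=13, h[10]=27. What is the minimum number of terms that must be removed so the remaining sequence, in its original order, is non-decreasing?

Fewest deletions = n − (longest non-decreasing subsequence).
Patience tails:
9 → extends → [9]
10 → extends → [9, 10]
12 → extends → [9, 10, 12]
7 → replaces 9 → [7, 10, 12]
11 → replaces 12 → [7, 10, 11]
15 → extends → [7, 10, 11, 15]
15 → extends → [7, 10, 11, 15, 15]
19 → extends → [7, 10, 11, 15, 15, 19]
23 → extends → [7, 10, 11, 15, 15, 19, 23]
13 → replaces 15 → [7, 10, 11, 13, 15, 19, 23]
27 → extends → [7, 10, 11, 13, 15, 19, 23, 27]
Longest non-decreasing subsequence has length 8, so deletions = 11 − 8 = 3.

3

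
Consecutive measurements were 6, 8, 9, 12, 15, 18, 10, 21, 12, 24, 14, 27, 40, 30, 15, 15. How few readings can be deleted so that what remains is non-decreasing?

Fewest deletions = n − (longest non-decreasing subsequence).
Patience tails:
6 → extends → [6]
8 → extends → [6, 8]
9 → extends → [6, 8, 9]
12 → extends → [6, 8, 9, 12]
15 → extends → [6, 8, 9, 12, 15]
18 → extends → [6, 8, 9, 12, 15, 18]
10 → replaces 12 → [6, 8, 9, 10, 15, 18]
21 → extends → [6, 8, 9, 10, 15, 18, 21]
12 → replaces 15 → [6, 8, 9, 10, 12, 18, 21]
24 → extends → [6, 8, 9, 10, 12, 18, 21, 24]
14 → replaces 18 → [6, 8, 9, 10, 12, 14, 21, 24]
27 → extends → [6, 8, 9, 10, 12, 14, 21, 24, 27]
40 → extends → [6, 8, 9, 10, 12, 14, 21, 24, 27, 40]
30 → replaces 40 → [6, 8, 9, 10, 12, 14, 21, 24, 27, 30]
15 → replaces 21 → [6, 8, 9, 10, 12, 14, 15, 24, 27, 30]
15 → replaces 24 → [6, 8, 9, 10, 12, 14, 15, 15, 27, 30]
Longest non-decreasing subsequence has length 10, so deletions = 16 − 10 = 6.

6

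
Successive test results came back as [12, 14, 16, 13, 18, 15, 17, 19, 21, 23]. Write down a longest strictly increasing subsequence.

Patience tails give the LIS length; then backtrack through the dp parents:
12 → extends → [12]
14 → extends → [12, 14]
16 → extends → [12, 14, 16]
13 → replaces 14 → [12, 13, 16]
18 → extends → [12, 13, 16, 18]
15 → replaces 16 → [12, 13, 15, 18]
17 → replaces 18 → [12, 13, 15, 17]
19 → extends → [12, 13, 15, 17, 19]
21 → extends → [12, 13, 15, 17, 19, 21]
23 → extends → [12, 13, 15, 17, 19, 21, 23]
Length 7; one witness is 12, 14, 16, 18, 19, 21, 23.

12, 14, 16, 18, 19, 21, 23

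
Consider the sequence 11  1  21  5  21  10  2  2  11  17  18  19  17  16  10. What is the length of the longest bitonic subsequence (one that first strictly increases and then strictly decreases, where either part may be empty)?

10

inc[i] = longest strictly increasing subsequence ending at i; dec[i] = longest strictly decreasing subsequence starting at i:
i:      1  2  3  4  5  6  7  8  9 10 11 12 13 14 15
a[i]:  11  1 21  5 21 10  2  2 11 17 18 19 17 16 10
inc:    1  1  2  2  3  3  2  2  4  5  6  7  5  5  3
dec:    3  1  5  2  5  2  1  1  2  3  4  4  3  2  1
Best peak at i=12 (value 19): inc=7, dec=4, length 7+4−1 = 10.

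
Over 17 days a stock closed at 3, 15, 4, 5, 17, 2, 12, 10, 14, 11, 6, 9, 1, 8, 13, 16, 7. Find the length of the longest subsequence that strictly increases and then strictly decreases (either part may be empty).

inc[i] = longest strictly increasing subsequence ending at i; dec[i] = longest strictly decreasing subsequence starting at i:
i:      1  2  3  4  5  6  7  8  9 10 11 12 13 14 15 16 17
a[i]:   3 15  4  5 17  2 12 10 14 11  6  9  1  8 13 16  7
inc:    1  2  2  3  4  1  4  4  5  5  4  5  1  5  6  7  5
dec:    3  6  3  3  6  2  5  4  5  4  2  3  1  2  2  2  1
Best peak at i=5 (value 17): inc=4, dec=6, length 4+6−1 = 9.

9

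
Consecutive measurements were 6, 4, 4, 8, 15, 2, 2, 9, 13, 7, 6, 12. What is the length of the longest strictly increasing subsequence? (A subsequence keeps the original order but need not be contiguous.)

4

Let dp[i] be the length of the longest such subsequence ending at index i:
i:      1  2  3  4  5  6  7  8  9 10 11 12
a[i]:   6  4  4  8 15  2  2  9 13  7  6 12
dp:     1  1  1  2  3  1  1  3  4  2  2  4
Maximum dp value is 4.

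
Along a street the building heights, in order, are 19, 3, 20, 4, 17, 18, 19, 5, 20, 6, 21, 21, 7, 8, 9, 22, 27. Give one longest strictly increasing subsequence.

Patience tails give the LIS length; then backtrack through the dp parents:
19 → extends → [19]
3 → replaces 19 → [3]
20 → extends → [3, 20]
4 → replaces 20 → [3, 4]
17 → extends → [3, 4, 17]
18 → extends → [3, 4, 17, 18]
19 → extends → [3, 4, 17, 18, 19]
5 → replaces 17 → [3, 4, 5, 18, 19]
20 → extends → [3, 4, 5, 18, 19, 20]
6 → replaces 18 → [3, 4, 5, 6, 19, 20]
21 → extends → [3, 4, 5, 6, 19, 20, 21]
21 → already a tail → [3, 4, 5, 6, 19, 20, 21]
7 → replaces 19 → [3, 4, 5, 6, 7, 20, 21]
8 → replaces 20 → [3, 4, 5, 6, 7, 8, 21]
9 → replaces 21 → [3, 4, 5, 6, 7, 8, 9]
22 → extends → [3, 4, 5, 6, 7, 8, 9, 22]
27 → extends → [3, 4, 5, 6, 7, 8, 9, 22, 27]
Length 9; one witness is 3, 4, 17, 18, 19, 20, 21, 22, 27.

3, 4, 17, 18, 19, 20, 21, 22, 27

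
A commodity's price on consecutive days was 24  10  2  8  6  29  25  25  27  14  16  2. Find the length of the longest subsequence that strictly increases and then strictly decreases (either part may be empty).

inc[i] = longest strictly increasing subsequence ending at i; dec[i] = longest strictly decreasing subsequence starting at i:
i:      1  2  3  4  5  6  7  8  9 10 11 12
a[i]:  24 10  2  8  6 29 25 25 27 14 16  2
inc:    1  1  1  2  2  3  3  3  4  3  4  1
dec:    5  4  1  3  2  4  3  3  3  2  2  1
Best peak at i=6 (value 29): inc=3, dec=4, length 3+4−1 = 6.

6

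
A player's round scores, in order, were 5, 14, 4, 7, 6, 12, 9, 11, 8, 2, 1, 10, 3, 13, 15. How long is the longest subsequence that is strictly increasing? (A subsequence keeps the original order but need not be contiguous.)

Track the smallest tail for each achievable length (strict):
5 → extends → [5]
14 → extends → [5, 14]
4 → replaces 5 → [4, 14]
7 → replaces 14 → [4, 7]
6 → replaces 7 → [4, 6]
12 → extends → [4, 6, 12]
9 → replaces 12 → [4, 6, 9]
11 → extends → [4, 6, 9, 11]
8 → replaces 9 → [4, 6, 8, 11]
2 → replaces 4 → [2, 6, 8, 11]
1 → replaces 2 → [1, 6, 8, 11]
10 → replaces 11 → [1, 6, 8, 10]
3 → replaces 6 → [1, 3, 8, 10]
13 → extends → [1, 3, 8, 10, 13]
15 → extends → [1, 3, 8, 10, 13, 15]
Six tails, so the longest strictly increasing subsequence has length 6 (e.g. 5, 7, 9, 11, 13, 15).

6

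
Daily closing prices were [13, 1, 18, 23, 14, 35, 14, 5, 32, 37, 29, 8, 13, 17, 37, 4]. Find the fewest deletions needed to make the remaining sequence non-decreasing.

Fewest deletions = n − (longest non-decreasing subsequence).
i:      1  2  3  4  5  6  7  8  9 10 11 12 13 14 15 16
a[i]:  13  1 18 23 14 35 14  5 32 37 29  8 13 17 37  4
dp:     1  1  2  3  2  4  3  2  4  5  4  3  4  5  6  2
max dp = 6, so deletions = 16 − 6 = 10.

10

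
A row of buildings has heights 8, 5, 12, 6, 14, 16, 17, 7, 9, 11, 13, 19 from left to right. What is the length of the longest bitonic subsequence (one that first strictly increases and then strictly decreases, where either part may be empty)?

7

inc[i] = longest strictly increasing subsequence ending at i; dec[i] = longest strictly decreasing subsequence starting at i:
i:      1  2  3  4  5  6  7  8  9 10 11 12
a[i]:   8  5 12  6 14 16 17  7  9 11 13 19
inc:    1  1  2  2  3  4  5  3  4  5  6  7
dec:    2  1  2  1  2  2  2  1  1  1  1  1
Best peak at i=12 (value 19): inc=7, dec=1, length 7+1−1 = 7.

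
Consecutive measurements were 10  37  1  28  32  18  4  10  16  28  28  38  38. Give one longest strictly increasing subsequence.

1, 4, 10, 16, 28, 38

Patience tails give the LIS length; then backtrack through the dp parents:
10 → extends → [10]
37 → extends → [10, 37]
1 → replaces 10 → [1, 37]
28 → replaces 37 → [1, 28]
32 → extends → [1, 28, 32]
18 → replaces 28 → [1, 18, 32]
4 → replaces 18 → [1, 4, 32]
10 → replaces 32 → [1, 4, 10]
16 → extends → [1, 4, 10, 16]
28 → extends → [1, 4, 10, 16, 28]
28 → already a tail → [1, 4, 10, 16, 28]
38 → extends → [1, 4, 10, 16, 28, 38]
38 → already a tail → [1, 4, 10, 16, 28, 38]
Length 6; one witness is 1, 4, 10, 16, 28, 38.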